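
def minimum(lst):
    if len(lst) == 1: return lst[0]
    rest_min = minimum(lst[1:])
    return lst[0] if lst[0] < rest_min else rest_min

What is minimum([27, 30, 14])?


minimum([27, 30, 14]): compare 27 with minimum([30, 14])
minimum([30, 14]): compare 30 with minimum([14])
minimum([14]) = 14  (base case)
Compare 30 with 14 -> 14
Compare 27 with 14 -> 14

14


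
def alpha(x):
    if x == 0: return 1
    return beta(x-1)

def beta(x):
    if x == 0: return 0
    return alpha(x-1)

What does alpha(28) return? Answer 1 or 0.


alpha(28) = beta(27)
beta(27) = alpha(26)
alpha(26) = beta(25)
beta(25) = alpha(24)
alpha(24) = beta(23)
beta(23) = alpha(22)
alpha(22) = beta(21)
beta(21) = alpha(20)
alpha(20) = beta(19)
beta(19) = alpha(18)
alpha(18) = beta(17)
beta(17) = alpha(16)
alpha(16) = beta(15)
beta(15) = alpha(14)
alpha(14) = beta(13)
beta(13) = alpha(12)
alpha(12) = beta(11)
beta(11) = alpha(10)
alpha(10) = beta(9)
beta(9) = alpha(8)
alpha(8) = beta(7)
beta(7) = alpha(6)
alpha(6) = beta(5)
beta(5) = alpha(4)
alpha(4) = beta(3)
beta(3) = alpha(2)
alpha(2) = beta(1)
beta(1) = alpha(0)
alpha(0) = 1  (base case)
Result: 1

1


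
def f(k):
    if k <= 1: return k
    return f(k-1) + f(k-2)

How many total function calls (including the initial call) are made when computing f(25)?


Let C(n) = total calls for f(n)
C(0) = 1, C(1) = 1
C(2) = 1 + C(1) + C(0) = 1 + 1 + 1 = 3
C(3) = 1 + C(2) + C(1) = 1 + 3 + 1 = 5
C(4) = 1 + C(3) + C(2) = 1 + 5 + 3 = 9
C(5) = 1 + C(4) + C(3) = 1 + 9 + 5 = 15
C(6) = 1 + C(5) + C(4) = 1 + 15 + 9 = 25
C(7) = 1 + C(6) + C(5) = 1 + 25 + 15 = 41
C(8) = 1 + C(7) + C(6) = 1 + 41 + 25 = 67
C(9) = 1 + C(8) + C(7) = 1 + 67 + 41 = 109
C(10) = 1 + C(9) + C(8) = 1 + 109 + 67 = 177
C(11) = 1 + C(10) + C(9) = 1 + 177 + 109 = 287
C(12) = 1 + C(11) + C(10) = 1 + 287 + 177 = 465
C(13) = 1 + C(12) + C(11) = 1 + 465 + 287 = 753
C(14) = 1 + C(13) + C(12) = 1 + 753 + 465 = 1219
C(15) = 1 + C(14) + C(13) = 1 + 1219 + 753 = 1973
C(16) = 1 + C(15) + C(14) = 1 + 1973 + 1219 = 3193
C(17) = 1 + C(16) + C(15) = 1 + 3193 + 1973 = 5167
C(18) = 1 + C(17) + C(16) = 1 + 5167 + 3193 = 8361
C(19) = 1 + C(18) + C(17) = 1 + 8361 + 5167 = 13529
C(20) = 1 + C(19) + C(18) = 1 + 13529 + 8361 = 21891
C(21) = 1 + C(20) + C(19) = 1 + 21891 + 13529 = 35421
C(22) = 1 + C(21) + C(20) = 1 + 35421 + 21891 = 57313
C(23) = 1 + C(22) + C(21) = 1 + 57313 + 35421 = 92735
C(24) = 1 + C(23) + C(22) = 1 + 92735 + 57313 = 150049
C(25) = 1 + C(24) + C(23) = 1 + 150049 + 92735 = 242785

242785


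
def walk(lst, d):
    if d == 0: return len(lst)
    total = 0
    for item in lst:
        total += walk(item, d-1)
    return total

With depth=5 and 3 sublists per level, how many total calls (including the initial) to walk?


At depth 0 (root): 1 call
At depth 1: each of 1 parents calls walk on 3 children = 3 calls
At depth 2: each of 3 parents calls walk on 3 children = 9 calls
At depth 3: each of 9 parents calls walk on 3 children = 27 calls
At depth 4: each of 27 parents calls walk on 3 children = 81 calls
At depth 5: each of 81 parents calls walk on 3 children = 243 calls
Total: 1 + 3 + 9 + 27 + 81 + 243 = 364

364


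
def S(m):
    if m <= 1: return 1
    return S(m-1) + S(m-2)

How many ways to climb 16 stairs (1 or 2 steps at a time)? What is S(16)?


Building up from base cases:
S(0) = 1
S(1) = 1
S(2) = S(1) + S(0) = 1 + 1 = 2
S(3) = S(2) + S(1) = 2 + 1 = 3
S(4) = S(3) + S(2) = 3 + 2 = 5
S(5) = S(4) + S(3) = 5 + 3 = 8
S(6) = S(5) + S(4) = 8 + 5 = 13
S(7) = S(6) + S(5) = 13 + 8 = 21
S(8) = S(7) + S(6) = 21 + 13 = 34
S(9) = S(8) + S(7) = 34 + 21 = 55
S(10) = S(9) + S(8) = 55 + 34 = 89
S(11) = S(10) + S(9) = 89 + 55 = 144
S(12) = S(11) + S(10) = 144 + 89 = 233
S(13) = S(12) + S(11) = 233 + 144 = 377
S(14) = S(13) + S(12) = 377 + 233 = 610
S(15) = S(14) + S(13) = 610 + 377 = 987
S(16) = S(15) + S(14) = 987 + 610 = 1597

1597


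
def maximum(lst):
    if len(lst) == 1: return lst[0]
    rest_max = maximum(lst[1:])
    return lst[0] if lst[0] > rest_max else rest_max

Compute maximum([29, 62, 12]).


maximum([29, 62, 12]): compare 29 with maximum([62, 12])
maximum([62, 12]): compare 62 with maximum([12])
maximum([12]) = 12  (base case)
Compare 62 with 12 -> 62
Compare 29 with 62 -> 62

62


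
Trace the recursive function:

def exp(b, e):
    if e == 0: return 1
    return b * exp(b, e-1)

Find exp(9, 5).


exp(9, 5)
= 9 * exp(9, 4)
= 9 * 9 * exp(9, 3)
= 9 * 9 * 9 * exp(9, 2)
= 9 * 9 * 9 * 9 * exp(9, 1)
= 9 * 9 * 9 * 9 * 9 * exp(9, 0)
= 9 * 9 * 9 * 9 * 9 * 1
= 59049

59049


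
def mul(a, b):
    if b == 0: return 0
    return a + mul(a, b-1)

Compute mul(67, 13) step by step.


mul(67, 13) = 67 + mul(67, 12)
mul(67, 12) = 67 + mul(67, 11)
mul(67, 11) = 67 + mul(67, 10)
mul(67, 10) = 67 + mul(67, 9)
mul(67, 9) = 67 + mul(67, 8)
mul(67, 8) = 67 + mul(67, 7)
mul(67, 7) = 67 + mul(67, 6)
mul(67, 6) = 67 + mul(67, 5)
mul(67, 5) = 67 + mul(67, 4)
mul(67, 4) = 67 + mul(67, 3)
mul(67, 3) = 67 + mul(67, 2)
mul(67, 2) = 67 + mul(67, 1)
mul(67, 1) = 67 + mul(67, 0)
mul(67, 0) = 0  (base case)
Total: 67 + 67 + 67 + 67 + 67 + 67 + 67 + 67 + 67 + 67 + 67 + 67 + 67 + 0 = 871

871


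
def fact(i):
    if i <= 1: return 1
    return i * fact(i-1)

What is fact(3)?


fact(3)
= 3 * fact(2)
= 3 * 2 * fact(1)
= 3 * 2 * 1
= 6

6


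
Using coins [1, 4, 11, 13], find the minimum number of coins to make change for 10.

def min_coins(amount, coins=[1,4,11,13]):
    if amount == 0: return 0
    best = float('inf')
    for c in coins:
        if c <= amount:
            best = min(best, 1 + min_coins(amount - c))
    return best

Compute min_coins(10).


Building up with DP:
min_coins(0) = 0
min_coins(1) = min(1+min_coins(0)=1+0=1) = 1
min_coins(2) = min(1+min_coins(1)=1+1=2) = 2
min_coins(3) = min(1+min_coins(2)=1+2=3) = 3
min_coins(4) = min(1+min_coins(3)=1+3=4, 1+min_coins(0)=1+0=1) = 1
min_coins(5) = min(1+min_coins(4)=1+1=2, 1+min_coins(1)=1+1=2) = 2
min_coins(6) = min(1+min_coins(5)=1+2=3, 1+min_coins(2)=1+2=3) = 3
min_coins(7) = min(1+min_coins(6)=1+3=4, 1+min_coins(3)=1+3=4) = 4
min_coins(8) = min(1+min_coins(7)=1+4=5, 1+min_coins(4)=1+1=2) = 2
min_coins(9) = min(1+min_coins(8)=1+2=3, 1+min_coins(5)=1+2=3) = 3
min_coins(10) = min(1+min_coins(9)=1+3=4, 1+min_coins(6)=1+3=4) = 4

4


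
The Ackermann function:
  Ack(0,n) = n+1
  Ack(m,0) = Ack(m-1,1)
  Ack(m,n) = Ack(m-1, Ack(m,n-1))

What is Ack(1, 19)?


Ack(1, 19) = Ack(0, Ack(1, 18))
  Ack(1, 18) = Ack(0, Ack(1, 17))
    Ack(1, 17) = Ack(0, Ack(1, 16))
      Ack(1, 16) = Ack(0, Ack(1, 15))
        Ack(1, 15) = Ack(0, Ack(1, 14))
          Ack(1, 14) = Ack(0, Ack(1, 13))
          Ack(1, 13) = Ack(0, Ack(1, 12))
          Ack(1, 12) = Ack(0, Ack(1, 11))
          Ack(1, 11) = Ack(0, Ack(1, 10))
          Ack(1, 10) = Ack(0, Ack(1, 9))
          Ack(1, 9) = Ack(0, Ack(1, 8))
          Ack(1, 8) = Ack(0, Ack(1, 7))
          Ack(1, 7) = Ack(0, Ack(1, 6))
          Ack(1, 6) = Ack(0, Ack(1, 5))
          Ack(1, 5) = Ack(0, Ack(1, 4))
          Ack(1, 4) = Ack(0, Ack(1, 3))
          Ack(1, 3) = Ack(0, Ack(1, 2))
          Ack(1, 2) = Ack(0, Ack(1, 1))
          Ack(1, 1) = Ack(0, Ack(1, 0))
          Ack(1, 0) = Ack(0, 1)
          Ack(0, 1) = 2
            = Ack(0, 2)
          Ack(0, 2) = 3
            = Ack(0, 3)
          Ack(0, 3) = 4
... (trace truncated)
Result: Ack(1, 19) = 21

21


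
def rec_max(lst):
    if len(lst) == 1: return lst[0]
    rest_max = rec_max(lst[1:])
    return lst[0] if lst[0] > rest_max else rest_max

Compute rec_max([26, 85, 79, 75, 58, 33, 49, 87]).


rec_max([26, 85, 79, 75, 58, 33, 49, 87]): compare 26 with rec_max([85, 79, 75, 58, 33, 49, 87])
rec_max([85, 79, 75, 58, 33, 49, 87]): compare 85 with rec_max([79, 75, 58, 33, 49, 87])
rec_max([79, 75, 58, 33, 49, 87]): compare 79 with rec_max([75, 58, 33, 49, 87])
rec_max([75, 58, 33, 49, 87]): compare 75 with rec_max([58, 33, 49, 87])
rec_max([58, 33, 49, 87]): compare 58 with rec_max([33, 49, 87])
rec_max([33, 49, 87]): compare 33 with rec_max([49, 87])
rec_max([49, 87]): compare 49 with rec_max([87])
rec_max([87]) = 87  (base case)
Compare 49 with 87 -> 87
Compare 33 with 87 -> 87
Compare 58 with 87 -> 87
Compare 75 with 87 -> 87
Compare 79 with 87 -> 87
Compare 85 with 87 -> 87
Compare 26 with 87 -> 87

87


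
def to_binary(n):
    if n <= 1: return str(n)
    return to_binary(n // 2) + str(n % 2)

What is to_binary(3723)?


to_binary(3723) = to_binary(1861) + '1'
to_binary(1861) = to_binary(930) + '1'
to_binary(930) = to_binary(465) + '0'
to_binary(465) = to_binary(232) + '1'
to_binary(232) = to_binary(116) + '0'
to_binary(116) = to_binary(58) + '0'
to_binary(58) = to_binary(29) + '0'
to_binary(29) = to_binary(14) + '1'
to_binary(14) = to_binary(7) + '0'
to_binary(7) = to_binary(3) + '1'
to_binary(3) = to_binary(1) + '1'
to_binary(1) = '1'  (base case)
Concatenating: '1' + '1' + '1' + '0' + '1' + '0' + '0' + '0' + '1' + '0' + '1' + '1' = '111010001011'

111010001011


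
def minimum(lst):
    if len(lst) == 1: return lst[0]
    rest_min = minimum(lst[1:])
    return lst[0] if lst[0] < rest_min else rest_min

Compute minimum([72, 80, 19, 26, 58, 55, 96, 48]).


minimum([72, 80, 19, 26, 58, 55, 96, 48]): compare 72 with minimum([80, 19, 26, 58, 55, 96, 48])
minimum([80, 19, 26, 58, 55, 96, 48]): compare 80 with minimum([19, 26, 58, 55, 96, 48])
minimum([19, 26, 58, 55, 96, 48]): compare 19 with minimum([26, 58, 55, 96, 48])
minimum([26, 58, 55, 96, 48]): compare 26 with minimum([58, 55, 96, 48])
minimum([58, 55, 96, 48]): compare 58 with minimum([55, 96, 48])
minimum([55, 96, 48]): compare 55 with minimum([96, 48])
minimum([96, 48]): compare 96 with minimum([48])
minimum([48]) = 48  (base case)
Compare 96 with 48 -> 48
Compare 55 with 48 -> 48
Compare 58 with 48 -> 48
Compare 26 with 48 -> 26
Compare 19 with 26 -> 19
Compare 80 with 19 -> 19
Compare 72 with 19 -> 19

19


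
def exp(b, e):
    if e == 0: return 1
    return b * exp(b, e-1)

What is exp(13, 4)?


exp(13, 4)
= 13 * exp(13, 3)
= 13 * 13 * exp(13, 2)
= 13 * 13 * 13 * exp(13, 1)
= 13 * 13 * 13 * 13 * exp(13, 0)
= 13 * 13 * 13 * 13 * 1
= 28561

28561


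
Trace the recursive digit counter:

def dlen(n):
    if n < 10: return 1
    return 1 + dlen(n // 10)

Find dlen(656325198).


dlen(656325198) = 1 + dlen(65632519)
dlen(65632519) = 1 + dlen(6563251)
dlen(6563251) = 1 + dlen(656325)
dlen(656325) = 1 + dlen(65632)
dlen(65632) = 1 + dlen(6563)
dlen(6563) = 1 + dlen(656)
dlen(656) = 1 + dlen(65)
dlen(65) = 1 + dlen(6)
dlen(6) = 1  (base case: 6 < 10)
Unwinding: 1 + 1 + 1 + 1 + 1 + 1 + 1 + 1 + 1 = 9

9


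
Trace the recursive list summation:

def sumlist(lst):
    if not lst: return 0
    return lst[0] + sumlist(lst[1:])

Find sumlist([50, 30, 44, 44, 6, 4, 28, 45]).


sumlist([50, 30, 44, 44, 6, 4, 28, 45]) = 50 + sumlist([30, 44, 44, 6, 4, 28, 45])
sumlist([30, 44, 44, 6, 4, 28, 45]) = 30 + sumlist([44, 44, 6, 4, 28, 45])
sumlist([44, 44, 6, 4, 28, 45]) = 44 + sumlist([44, 6, 4, 28, 45])
sumlist([44, 6, 4, 28, 45]) = 44 + sumlist([6, 4, 28, 45])
sumlist([6, 4, 28, 45]) = 6 + sumlist([4, 28, 45])
sumlist([4, 28, 45]) = 4 + sumlist([28, 45])
sumlist([28, 45]) = 28 + sumlist([45])
sumlist([45]) = 45 + sumlist([])
sumlist([]) = 0  (base case)
Total: 50 + 30 + 44 + 44 + 6 + 4 + 28 + 45 + 0 = 251

251


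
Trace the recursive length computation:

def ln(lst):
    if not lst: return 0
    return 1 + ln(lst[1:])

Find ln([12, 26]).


ln([12, 26]) = 1 + ln([26])
ln([26]) = 1 + ln([])
ln([]) = 0  (base case)
Unwinding: 1 + 1 + 0 = 2

2


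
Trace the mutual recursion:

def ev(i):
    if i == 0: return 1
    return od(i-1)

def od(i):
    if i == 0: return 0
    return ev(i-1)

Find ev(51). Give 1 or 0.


ev(51) = od(50)
od(50) = ev(49)
ev(49) = od(48)
od(48) = ev(47)
ev(47) = od(46)
od(46) = ev(45)
ev(45) = od(44)
od(44) = ev(43)
ev(43) = od(42)
od(42) = ev(41)
ev(41) = od(40)
od(40) = ev(39)
ev(39) = od(38)
od(38) = ev(37)
ev(37) = od(36)
od(36) = ev(35)
ev(35) = od(34)
od(34) = ev(33)
ev(33) = od(32)
od(32) = ev(31)
ev(31) = od(30)
od(30) = ev(29)
ev(29) = od(28)
od(28) = ev(27)
ev(27) = od(26)
od(26) = ev(25)
ev(25) = od(24)
od(24) = ev(23)
ev(23) = od(22)
od(22) = ev(21)
ev(21) = od(20)
od(20) = ev(19)
ev(19) = od(18)
od(18) = ev(17)
ev(17) = od(16)
od(16) = ev(15)
ev(15) = od(14)
od(14) = ev(13)
ev(13) = od(12)
od(12) = ev(11)
ev(11) = od(10)
od(10) = ev(9)
ev(9) = od(8)
od(8) = ev(7)
ev(7) = od(6)
od(6) = ev(5)
ev(5) = od(4)
od(4) = ev(3)
ev(3) = od(2)
od(2) = ev(1)
ev(1) = od(0)
od(0) = 0  (base case)
Result: 0

0


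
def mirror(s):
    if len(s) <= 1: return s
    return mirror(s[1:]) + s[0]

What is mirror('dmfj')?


mirror('dmfj') = mirror('mfj') + 'd'
mirror('mfj') = mirror('fj') + 'm'
mirror('fj') = mirror('j') + 'f'
mirror('j') = 'j'  (base case)
Concatenating: 'j' + 'f' + 'm' + 'd' = 'jfmd'

jfmd


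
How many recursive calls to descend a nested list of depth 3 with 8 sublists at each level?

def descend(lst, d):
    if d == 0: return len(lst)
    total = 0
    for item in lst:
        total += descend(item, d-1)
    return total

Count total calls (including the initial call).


At depth 0 (root): 1 call
At depth 1: each of 1 parents calls descend on 8 children = 8 calls
At depth 2: each of 8 parents calls descend on 8 children = 64 calls
At depth 3: each of 64 parents calls descend on 8 children = 512 calls
Total: 1 + 8 + 64 + 512 = 585

585


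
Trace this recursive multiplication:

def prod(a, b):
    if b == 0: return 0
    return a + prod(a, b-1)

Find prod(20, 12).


prod(20, 12) = 20 + prod(20, 11)
prod(20, 11) = 20 + prod(20, 10)
prod(20, 10) = 20 + prod(20, 9)
prod(20, 9) = 20 + prod(20, 8)
prod(20, 8) = 20 + prod(20, 7)
prod(20, 7) = 20 + prod(20, 6)
prod(20, 6) = 20 + prod(20, 5)
prod(20, 5) = 20 + prod(20, 4)
prod(20, 4) = 20 + prod(20, 3)
prod(20, 3) = 20 + prod(20, 2)
prod(20, 2) = 20 + prod(20, 1)
prod(20, 1) = 20 + prod(20, 0)
prod(20, 0) = 0  (base case)
Total: 20 + 20 + 20 + 20 + 20 + 20 + 20 + 20 + 20 + 20 + 20 + 20 + 0 = 240

240


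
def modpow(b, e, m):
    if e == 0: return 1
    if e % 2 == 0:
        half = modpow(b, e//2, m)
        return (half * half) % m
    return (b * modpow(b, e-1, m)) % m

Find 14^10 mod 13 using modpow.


modpow(14, 10, 13): e is even, compute modpow(14, 5, 13)
  modpow(14, 5, 13): e is odd, compute modpow(14, 4, 13)
    modpow(14, 4, 13): e is even, compute modpow(14, 2, 13)
      modpow(14, 2, 13): e is even, compute modpow(14, 1, 13)
        modpow(14, 1, 13): e is odd, compute modpow(14, 0, 13)
          modpow(14, 0, 13) = 1
        (14 * 1) % 13 = 1
      half=1, (1*1) % 13 = 1
    half=1, (1*1) % 13 = 1
  (14 * 1) % 13 = 1
half=1, (1*1) % 13 = 1

1


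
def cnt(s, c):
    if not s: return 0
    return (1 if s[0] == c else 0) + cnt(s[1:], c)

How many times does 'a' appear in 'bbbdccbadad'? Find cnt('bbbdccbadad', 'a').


s[0]='b' != 'a' -> 0
s[0]='b' != 'a' -> 0
s[0]='b' != 'a' -> 0
s[0]='d' != 'a' -> 0
s[0]='c' != 'a' -> 0
s[0]='c' != 'a' -> 0
s[0]='b' != 'a' -> 0
s[0]='a' == 'a' -> 1
s[0]='d' != 'a' -> 0
s[0]='a' == 'a' -> 1
s[0]='d' != 'a' -> 0
Sum: 0 + 0 + 0 + 0 + 0 + 0 + 0 + 1 + 0 + 1 + 0 = 2

2


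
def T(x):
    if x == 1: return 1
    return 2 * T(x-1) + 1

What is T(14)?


T(14) = 2 * T(13) + 1
T(13) = 2 * T(12) + 1
T(12) = 2 * T(11) + 1
T(11) = 2 * T(10) + 1
T(10) = 2 * T(9) + 1
T(9) = 2 * T(8) + 1
T(8) = 2 * T(7) + 1
T(7) = 2 * T(6) + 1
T(6) = 2 * T(5) + 1
T(5) = 2 * T(4) + 1
T(4) = 2 * T(3) + 1
T(3) = 2 * T(2) + 1
T(2) = 2 * T(1) + 1
T(1) = 1  (base case)
T(2) = 2 * 1 + 1 = 3
T(3) = 2 * 3 + 1 = 7
T(4) = 2 * 7 + 1 = 15
T(5) = 2 * 15 + 1 = 31
T(6) = 2 * 31 + 1 = 63
T(7) = 2 * 63 + 1 = 127
T(8) = 2 * 127 + 1 = 255
T(9) = 2 * 255 + 1 = 511
T(10) = 2 * 511 + 1 = 1023
T(11) = 2 * 1023 + 1 = 2047
T(12) = 2 * 2047 + 1 = 4095
T(13) = 2 * 4095 + 1 = 8191
T(14) = 2 * 8191 + 1 = 16383

16383


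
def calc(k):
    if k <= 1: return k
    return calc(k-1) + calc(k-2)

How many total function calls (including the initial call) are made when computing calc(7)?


Let C(n) = total calls for calc(n)
C(0) = 1, C(1) = 1
C(2) = 1 + C(1) + C(0) = 1 + 1 + 1 = 3
C(3) = 1 + C(2) + C(1) = 1 + 3 + 1 = 5
C(4) = 1 + C(3) + C(2) = 1 + 5 + 3 = 9
C(5) = 1 + C(4) + C(3) = 1 + 9 + 5 = 15
C(6) = 1 + C(5) + C(4) = 1 + 15 + 9 = 25
C(7) = 1 + C(6) + C(5) = 1 + 25 + 15 = 41

41


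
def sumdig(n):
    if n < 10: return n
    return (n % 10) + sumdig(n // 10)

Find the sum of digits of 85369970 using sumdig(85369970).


sumdig(85369970) = 0 + sumdig(8536997)
sumdig(8536997) = 7 + sumdig(853699)
sumdig(853699) = 9 + sumdig(85369)
sumdig(85369) = 9 + sumdig(8536)
sumdig(8536) = 6 + sumdig(853)
sumdig(853) = 3 + sumdig(85)
sumdig(85) = 5 + sumdig(8)
sumdig(8) = 8  (base case)
Total: 0 + 7 + 9 + 9 + 6 + 3 + 5 + 8 = 47

47


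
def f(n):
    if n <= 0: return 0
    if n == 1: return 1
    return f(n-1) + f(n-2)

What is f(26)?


Computing f(26) bottom-up:
f(0) = 0
f(1) = 1
f(2) = f(1) + f(0) = 1 + 0 = 1
f(3) = f(2) + f(1) = 1 + 1 = 2
f(4) = f(3) + f(2) = 2 + 1 = 3
f(5) = f(4) + f(3) = 3 + 2 = 5
f(6) = f(5) + f(4) = 5 + 3 = 8
f(7) = f(6) + f(5) = 8 + 5 = 13
f(8) = f(7) + f(6) = 13 + 8 = 21
f(9) = f(8) + f(7) = 21 + 13 = 34
f(10) = f(9) + f(8) = 34 + 21 = 55
f(11) = f(10) + f(9) = 55 + 34 = 89
f(12) = f(11) + f(10) = 89 + 55 = 144
f(13) = f(12) + f(11) = 144 + 89 = 233
f(14) = f(13) + f(12) = 233 + 144 = 377
f(15) = f(14) + f(13) = 377 + 233 = 610
f(16) = f(15) + f(14) = 610 + 377 = 987
f(17) = f(16) + f(15) = 987 + 610 = 1597
f(18) = f(17) + f(16) = 1597 + 987 = 2584
f(19) = f(18) + f(17) = 2584 + 1597 = 4181
f(20) = f(19) + f(18) = 4181 + 2584 = 6765
f(21) = f(20) + f(19) = 6765 + 4181 = 10946
f(22) = f(21) + f(20) = 10946 + 6765 = 17711
f(23) = f(22) + f(21) = 17711 + 10946 = 28657
f(24) = f(23) + f(22) = 28657 + 17711 = 46368
f(25) = f(24) + f(23) = 46368 + 28657 = 75025
f(26) = f(25) + f(24) = 75025 + 46368 = 121393

121393


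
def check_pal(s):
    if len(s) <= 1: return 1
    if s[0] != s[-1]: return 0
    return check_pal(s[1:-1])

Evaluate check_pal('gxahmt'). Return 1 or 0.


check_pal('gxahmt'): s[0]='g' != s[-1]='t' -> return 0
Result: 0 (not a palindrome)

0


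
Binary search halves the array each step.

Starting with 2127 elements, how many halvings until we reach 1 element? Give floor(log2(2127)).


2127 / 2 = 1063
1063 / 2 = 531
531 / 2 = 265
265 / 2 = 132
132 / 2 = 66
66 / 2 = 33
33 / 2 = 16
16 / 2 = 8
8 / 2 = 4
4 / 2 = 2
2 / 2 = 1
Reached 1 after 11 halvings

11


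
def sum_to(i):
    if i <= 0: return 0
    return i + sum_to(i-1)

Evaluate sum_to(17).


sum_to(17)
= 17 + 16 + 15 + 14 + 13 + 12 + 11 + 10 + 9 + 8 + 7 + 6 + 5 + 4 + 3 + 2 + 1 + sum_to(0)
= 17 + 16 + 15 + 14 + 13 + 12 + 11 + 10 + 9 + 8 + 7 + 6 + 5 + 4 + 3 + 2 + 1 + 0
= 153

153


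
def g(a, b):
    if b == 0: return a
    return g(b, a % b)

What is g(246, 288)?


g(246, 288) = g(288, 246)
g(288, 246) = g(246, 42)
g(246, 42) = g(42, 36)
g(42, 36) = g(36, 6)
g(36, 6) = g(6, 0)
g(6, 0) = 6  (base case)

6


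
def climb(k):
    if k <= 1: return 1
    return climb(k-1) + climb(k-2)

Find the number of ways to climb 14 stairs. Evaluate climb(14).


Building up from base cases:
climb(0) = 1
climb(1) = 1
climb(2) = climb(1) + climb(0) = 1 + 1 = 2
climb(3) = climb(2) + climb(1) = 2 + 1 = 3
climb(4) = climb(3) + climb(2) = 3 + 2 = 5
climb(5) = climb(4) + climb(3) = 5 + 3 = 8
climb(6) = climb(5) + climb(4) = 8 + 5 = 13
climb(7) = climb(6) + climb(5) = 13 + 8 = 21
climb(8) = climb(7) + climb(6) = 21 + 13 = 34
climb(9) = climb(8) + climb(7) = 34 + 21 = 55
climb(10) = climb(9) + climb(8) = 55 + 34 = 89
climb(11) = climb(10) + climb(9) = 89 + 55 = 144
climb(12) = climb(11) + climb(10) = 144 + 89 = 233
climb(13) = climb(12) + climb(11) = 233 + 144 = 377
climb(14) = climb(13) + climb(12) = 377 + 233 = 610

610


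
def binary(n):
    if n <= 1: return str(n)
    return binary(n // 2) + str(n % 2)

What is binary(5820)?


binary(5820) = binary(2910) + '0'
binary(2910) = binary(1455) + '0'
binary(1455) = binary(727) + '1'
binary(727) = binary(363) + '1'
binary(363) = binary(181) + '1'
binary(181) = binary(90) + '1'
binary(90) = binary(45) + '0'
binary(45) = binary(22) + '1'
binary(22) = binary(11) + '0'
binary(11) = binary(5) + '1'
binary(5) = binary(2) + '1'
binary(2) = binary(1) + '0'
binary(1) = '1'  (base case)
Concatenating: '1' + '0' + '1' + '1' + '0' + '1' + '0' + '1' + '1' + '1' + '1' + '0' + '0' = '1011010111100'

1011010111100


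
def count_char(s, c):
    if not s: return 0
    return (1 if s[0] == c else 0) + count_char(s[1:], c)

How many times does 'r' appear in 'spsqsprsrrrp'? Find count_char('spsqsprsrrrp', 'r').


s[0]='s' != 'r' -> 0
s[0]='p' != 'r' -> 0
s[0]='s' != 'r' -> 0
s[0]='q' != 'r' -> 0
s[0]='s' != 'r' -> 0
s[0]='p' != 'r' -> 0
s[0]='r' == 'r' -> 1
s[0]='s' != 'r' -> 0
s[0]='r' == 'r' -> 1
s[0]='r' == 'r' -> 1
s[0]='r' == 'r' -> 1
s[0]='p' != 'r' -> 0
Sum: 0 + 0 + 0 + 0 + 0 + 0 + 1 + 0 + 1 + 1 + 1 + 0 = 4

4


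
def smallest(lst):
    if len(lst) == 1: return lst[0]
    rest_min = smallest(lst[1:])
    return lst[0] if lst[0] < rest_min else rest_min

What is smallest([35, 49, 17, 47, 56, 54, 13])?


smallest([35, 49, 17, 47, 56, 54, 13]): compare 35 with smallest([49, 17, 47, 56, 54, 13])
smallest([49, 17, 47, 56, 54, 13]): compare 49 with smallest([17, 47, 56, 54, 13])
smallest([17, 47, 56, 54, 13]): compare 17 with smallest([47, 56, 54, 13])
smallest([47, 56, 54, 13]): compare 47 with smallest([56, 54, 13])
smallest([56, 54, 13]): compare 56 with smallest([54, 13])
smallest([54, 13]): compare 54 with smallest([13])
smallest([13]) = 13  (base case)
Compare 54 with 13 -> 13
Compare 56 with 13 -> 13
Compare 47 with 13 -> 13
Compare 17 with 13 -> 13
Compare 49 with 13 -> 13
Compare 35 with 13 -> 13

13


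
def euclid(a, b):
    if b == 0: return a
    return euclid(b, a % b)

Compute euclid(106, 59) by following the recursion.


euclid(106, 59) = euclid(59, 47)
euclid(59, 47) = euclid(47, 12)
euclid(47, 12) = euclid(12, 11)
euclid(12, 11) = euclid(11, 1)
euclid(11, 1) = euclid(1, 0)
euclid(1, 0) = 1  (base case)

1


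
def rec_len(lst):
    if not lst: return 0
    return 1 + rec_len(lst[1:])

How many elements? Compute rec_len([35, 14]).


rec_len([35, 14]) = 1 + rec_len([14])
rec_len([14]) = 1 + rec_len([])
rec_len([]) = 0  (base case)
Unwinding: 1 + 1 + 0 = 2

2


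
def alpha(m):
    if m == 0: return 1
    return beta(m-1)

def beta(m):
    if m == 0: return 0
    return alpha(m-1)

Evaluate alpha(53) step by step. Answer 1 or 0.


alpha(53) = beta(52)
beta(52) = alpha(51)
alpha(51) = beta(50)
beta(50) = alpha(49)
alpha(49) = beta(48)
beta(48) = alpha(47)
alpha(47) = beta(46)
beta(46) = alpha(45)
alpha(45) = beta(44)
beta(44) = alpha(43)
alpha(43) = beta(42)
beta(42) = alpha(41)
alpha(41) = beta(40)
beta(40) = alpha(39)
alpha(39) = beta(38)
beta(38) = alpha(37)
alpha(37) = beta(36)
beta(36) = alpha(35)
alpha(35) = beta(34)
beta(34) = alpha(33)
alpha(33) = beta(32)
beta(32) = alpha(31)
alpha(31) = beta(30)
beta(30) = alpha(29)
alpha(29) = beta(28)
beta(28) = alpha(27)
alpha(27) = beta(26)
beta(26) = alpha(25)
alpha(25) = beta(24)
beta(24) = alpha(23)
alpha(23) = beta(22)
beta(22) = alpha(21)
alpha(21) = beta(20)
beta(20) = alpha(19)
alpha(19) = beta(18)
beta(18) = alpha(17)
alpha(17) = beta(16)
beta(16) = alpha(15)
alpha(15) = beta(14)
beta(14) = alpha(13)
alpha(13) = beta(12)
beta(12) = alpha(11)
alpha(11) = beta(10)
beta(10) = alpha(9)
alpha(9) = beta(8)
beta(8) = alpha(7)
alpha(7) = beta(6)
beta(6) = alpha(5)
alpha(5) = beta(4)
beta(4) = alpha(3)
alpha(3) = beta(2)
beta(2) = alpha(1)
alpha(1) = beta(0)
beta(0) = 0  (base case)
Result: 0

0


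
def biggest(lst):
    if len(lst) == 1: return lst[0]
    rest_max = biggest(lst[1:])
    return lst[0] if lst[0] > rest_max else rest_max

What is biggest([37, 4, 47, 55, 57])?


biggest([37, 4, 47, 55, 57]): compare 37 with biggest([4, 47, 55, 57])
biggest([4, 47, 55, 57]): compare 4 with biggest([47, 55, 57])
biggest([47, 55, 57]): compare 47 with biggest([55, 57])
biggest([55, 57]): compare 55 with biggest([57])
biggest([57]) = 57  (base case)
Compare 55 with 57 -> 57
Compare 47 with 57 -> 57
Compare 4 with 57 -> 57
Compare 37 with 57 -> 57

57


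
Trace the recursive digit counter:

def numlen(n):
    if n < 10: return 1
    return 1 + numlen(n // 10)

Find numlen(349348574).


numlen(349348574) = 1 + numlen(34934857)
numlen(34934857) = 1 + numlen(3493485)
numlen(3493485) = 1 + numlen(349348)
numlen(349348) = 1 + numlen(34934)
numlen(34934) = 1 + numlen(3493)
numlen(3493) = 1 + numlen(349)
numlen(349) = 1 + numlen(34)
numlen(34) = 1 + numlen(3)
numlen(3) = 1  (base case: 3 < 10)
Unwinding: 1 + 1 + 1 + 1 + 1 + 1 + 1 + 1 + 1 = 9

9


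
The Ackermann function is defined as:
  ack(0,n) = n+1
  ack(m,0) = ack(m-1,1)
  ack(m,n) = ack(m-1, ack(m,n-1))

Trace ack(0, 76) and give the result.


ack(0, 76) = 77
Result: ack(0, 76) = 77

77


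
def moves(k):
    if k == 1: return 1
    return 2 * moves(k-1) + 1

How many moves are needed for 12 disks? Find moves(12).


moves(12) = 2 * moves(11) + 1
moves(11) = 2 * moves(10) + 1
moves(10) = 2 * moves(9) + 1
moves(9) = 2 * moves(8) + 1
moves(8) = 2 * moves(7) + 1
moves(7) = 2 * moves(6) + 1
moves(6) = 2 * moves(5) + 1
moves(5) = 2 * moves(4) + 1
moves(4) = 2 * moves(3) + 1
moves(3) = 2 * moves(2) + 1
moves(2) = 2 * moves(1) + 1
moves(1) = 1  (base case)
moves(2) = 2 * 1 + 1 = 3
moves(3) = 2 * 3 + 1 = 7
moves(4) = 2 * 7 + 1 = 15
moves(5) = 2 * 15 + 1 = 31
moves(6) = 2 * 31 + 1 = 63
moves(7) = 2 * 63 + 1 = 127
moves(8) = 2 * 127 + 1 = 255
moves(9) = 2 * 255 + 1 = 511
moves(10) = 2 * 511 + 1 = 1023
moves(11) = 2 * 1023 + 1 = 2047
moves(12) = 2 * 2047 + 1 = 4095

4095


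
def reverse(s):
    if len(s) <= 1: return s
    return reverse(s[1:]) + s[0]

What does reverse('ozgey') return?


reverse('ozgey') = reverse('zgey') + 'o'
reverse('zgey') = reverse('gey') + 'z'
reverse('gey') = reverse('ey') + 'g'
reverse('ey') = reverse('y') + 'e'
reverse('y') = 'y'  (base case)
Concatenating: 'y' + 'e' + 'g' + 'z' + 'o' = 'yegzo'

yegzo


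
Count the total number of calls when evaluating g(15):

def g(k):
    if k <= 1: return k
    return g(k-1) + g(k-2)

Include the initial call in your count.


Let C(n) = total calls for g(n)
C(0) = 1, C(1) = 1
C(2) = 1 + C(1) + C(0) = 1 + 1 + 1 = 3
C(3) = 1 + C(2) + C(1) = 1 + 3 + 1 = 5
C(4) = 1 + C(3) + C(2) = 1 + 5 + 3 = 9
C(5) = 1 + C(4) + C(3) = 1 + 9 + 5 = 15
C(6) = 1 + C(5) + C(4) = 1 + 15 + 9 = 25
C(7) = 1 + C(6) + C(5) = 1 + 25 + 15 = 41
C(8) = 1 + C(7) + C(6) = 1 + 41 + 25 = 67
C(9) = 1 + C(8) + C(7) = 1 + 67 + 41 = 109
C(10) = 1 + C(9) + C(8) = 1 + 109 + 67 = 177
C(11) = 1 + C(10) + C(9) = 1 + 177 + 109 = 287
C(12) = 1 + C(11) + C(10) = 1 + 287 + 177 = 465
C(13) = 1 + C(12) + C(11) = 1 + 465 + 287 = 753
C(14) = 1 + C(13) + C(12) = 1 + 753 + 465 = 1219
C(15) = 1 + C(14) + C(13) = 1 + 1219 + 753 = 1973

1973


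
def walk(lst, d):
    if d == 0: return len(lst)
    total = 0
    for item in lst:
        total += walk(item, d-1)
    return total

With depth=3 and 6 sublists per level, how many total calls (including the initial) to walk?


At depth 0 (root): 1 call
At depth 1: each of 1 parents calls walk on 6 children = 6 calls
At depth 2: each of 6 parents calls walk on 6 children = 36 calls
At depth 3: each of 36 parents calls walk on 6 children = 216 calls
Total: 1 + 6 + 36 + 216 = 259

259


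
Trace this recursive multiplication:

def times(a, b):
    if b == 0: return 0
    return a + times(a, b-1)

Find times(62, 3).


times(62, 3) = 62 + times(62, 2)
times(62, 2) = 62 + times(62, 1)
times(62, 1) = 62 + times(62, 0)
times(62, 0) = 0  (base case)
Total: 62 + 62 + 62 + 0 = 186

186


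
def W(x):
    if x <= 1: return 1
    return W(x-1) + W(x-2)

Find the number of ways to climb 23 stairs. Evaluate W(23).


Building up from base cases:
W(0) = 1
W(1) = 1
W(2) = W(1) + W(0) = 1 + 1 = 2
W(3) = W(2) + W(1) = 2 + 1 = 3
W(4) = W(3) + W(2) = 3 + 2 = 5
W(5) = W(4) + W(3) = 5 + 3 = 8
W(6) = W(5) + W(4) = 8 + 5 = 13
W(7) = W(6) + W(5) = 13 + 8 = 21
W(8) = W(7) + W(6) = 21 + 13 = 34
W(9) = W(8) + W(7) = 34 + 21 = 55
W(10) = W(9) + W(8) = 55 + 34 = 89
W(11) = W(10) + W(9) = 89 + 55 = 144
W(12) = W(11) + W(10) = 144 + 89 = 233
W(13) = W(12) + W(11) = 233 + 144 = 377
W(14) = W(13) + W(12) = 377 + 233 = 610
W(15) = W(14) + W(13) = 610 + 377 = 987
W(16) = W(15) + W(14) = 987 + 610 = 1597
W(17) = W(16) + W(15) = 1597 + 987 = 2584
W(18) = W(17) + W(16) = 2584 + 1597 = 4181
W(19) = W(18) + W(17) = 4181 + 2584 = 6765
W(20) = W(19) + W(18) = 6765 + 4181 = 10946
W(21) = W(20) + W(19) = 10946 + 6765 = 17711
W(22) = W(21) + W(20) = 17711 + 10946 = 28657
W(23) = W(22) + W(21) = 28657 + 17711 = 46368

46368


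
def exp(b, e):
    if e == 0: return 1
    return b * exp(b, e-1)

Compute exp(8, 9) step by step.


exp(8, 9)
= 8 * exp(8, 8)
= 8 * 8 * exp(8, 7)
= 8 * 8 * 8 * exp(8, 6)
= 8 * 8 * 8 * 8 * exp(8, 5)
= 8 * 8 * 8 * 8 * 8 * exp(8, 4)
= 8 * 8 * 8 * 8 * 8 * 8 * exp(8, 3)
= 8 * 8 * 8 * 8 * 8 * 8 * 8 * exp(8, 2)
= 8 * 8 * 8 * 8 * 8 * 8 * 8 * 8 * exp(8, 1)
= 8 * 8 * 8 * 8 * 8 * 8 * 8 * 8 * 8 * exp(8, 0)
= 8 * 8 * 8 * 8 * 8 * 8 * 8 * 8 * 8 * 1
= 134217728

134217728


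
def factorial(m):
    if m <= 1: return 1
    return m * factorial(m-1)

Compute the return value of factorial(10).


factorial(10)
= 10 * factorial(9)
= 10 * 9 * factorial(8)
= 10 * 9 * 8 * factorial(7)
= 10 * 9 * 8 * 7 * factorial(6)
= 10 * 9 * 8 * 7 * 6 * factorial(5)
= 10 * 9 * 8 * 7 * 6 * 5 * factorial(4)
= 10 * 9 * 8 * 7 * 6 * 5 * 4 * factorial(3)
= 10 * 9 * 8 * 7 * 6 * 5 * 4 * 3 * factorial(2)
= 10 * 9 * 8 * 7 * 6 * 5 * 4 * 3 * 2 * factorial(1)
= 10 * 9 * 8 * 7 * 6 * 5 * 4 * 3 * 2 * 1
= 3628800

3628800


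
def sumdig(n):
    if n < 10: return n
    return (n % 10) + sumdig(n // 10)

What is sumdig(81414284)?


sumdig(81414284) = 4 + sumdig(8141428)
sumdig(8141428) = 8 + sumdig(814142)
sumdig(814142) = 2 + sumdig(81414)
sumdig(81414) = 4 + sumdig(8141)
sumdig(8141) = 1 + sumdig(814)
sumdig(814) = 4 + sumdig(81)
sumdig(81) = 1 + sumdig(8)
sumdig(8) = 8  (base case)
Total: 4 + 8 + 2 + 4 + 1 + 4 + 1 + 8 = 32

32


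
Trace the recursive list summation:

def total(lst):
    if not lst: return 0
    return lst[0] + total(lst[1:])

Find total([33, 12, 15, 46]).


total([33, 12, 15, 46]) = 33 + total([12, 15, 46])
total([12, 15, 46]) = 12 + total([15, 46])
total([15, 46]) = 15 + total([46])
total([46]) = 46 + total([])
total([]) = 0  (base case)
Total: 33 + 12 + 15 + 46 + 0 = 106

106


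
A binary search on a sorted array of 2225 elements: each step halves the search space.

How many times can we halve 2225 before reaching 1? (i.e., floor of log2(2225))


2225 / 2 = 1112
1112 / 2 = 556
556 / 2 = 278
278 / 2 = 139
139 / 2 = 69
69 / 2 = 34
34 / 2 = 17
17 / 2 = 8
8 / 2 = 4
4 / 2 = 2
2 / 2 = 1
Reached 1 after 11 halvings

11


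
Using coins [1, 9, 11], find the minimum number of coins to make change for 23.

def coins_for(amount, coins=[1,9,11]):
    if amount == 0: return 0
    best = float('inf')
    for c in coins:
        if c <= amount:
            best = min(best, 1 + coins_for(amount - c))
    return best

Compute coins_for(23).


Building up with DP:
coins_for(0) = 0
coins_for(1) = min(1+coins_for(0)=1+0=1) = 1
coins_for(2) = min(1+coins_for(1)=1+1=2) = 2
coins_for(3) = min(1+coins_for(2)=1+2=3) = 3
coins_for(4) = min(1+coins_for(3)=1+3=4) = 4
coins_for(5) = min(1+coins_for(4)=1+4=5) = 5
coins_for(6) = min(1+coins_for(5)=1+5=6) = 6
coins_for(7) = min(1+coins_for(6)=1+6=7) = 7
coins_for(8) = min(1+coins_for(7)=1+7=8) = 8
coins_for(9) = min(1+coins_for(8)=1+8=9, 1+coins_for(0)=1+0=1) = 1
coins_for(10) = min(1+coins_for(9)=1+1=2, 1+coins_for(1)=1+1=2) = 2
coins_for(11) = min(1+coins_for(10)=1+2=3, 1+coins_for(2)=1+2=3, 1+coins_for(0)=1+0=1) = 1
coins_for(12) = min(1+coins_for(11)=1+1=2, 1+coins_for(3)=1+3=4, 1+coins_for(1)=1+1=2) = 2
coins_for(13) = min(1+coins_for(12)=1+2=3, 1+coins_for(4)=1+4=5, 1+coins_for(2)=1+2=3) = 3
coins_for(14) = min(1+coins_for(13)=1+3=4, 1+coins_for(5)=1+5=6, 1+coins_for(3)=1+3=4) = 4
coins_for(15) = min(1+coins_for(14)=1+4=5, 1+coins_for(6)=1+6=7, 1+coins_for(4)=1+4=5) = 5
coins_for(16) = min(1+coins_for(15)=1+5=6, 1+coins_for(7)=1+7=8, 1+coins_for(5)=1+5=6) = 6
coins_for(17) = min(1+coins_for(16)=1+6=7, 1+coins_for(8)=1+8=9, 1+coins_for(6)=1+6=7) = 7
coins_for(18) = min(1+coins_for(17)=1+7=8, 1+coins_for(9)=1+1=2, 1+coins_for(7)=1+7=8) = 2
coins_for(19) = min(1+coins_for(18)=1+2=3, 1+coins_for(10)=1+2=3, 1+coins_for(8)=1+8=9) = 3
coins_for(20) = min(1+coins_for(19)=1+3=4, 1+coins_for(11)=1+1=2, 1+coins_for(9)=1+1=2) = 2
coins_for(21) = min(1+coins_for(20)=1+2=3, 1+coins_for(12)=1+2=3, 1+coins_for(10)=1+2=3) = 3
coins_for(22) = min(1+coins_for(21)=1+3=4, 1+coins_for(13)=1+3=4, 1+coins_for(11)=1+1=2) = 2
coins_for(23) = min(1+coins_for(22)=1+2=3, 1+coins_for(14)=1+4=5, 1+coins_for(12)=1+2=3) = 3

3


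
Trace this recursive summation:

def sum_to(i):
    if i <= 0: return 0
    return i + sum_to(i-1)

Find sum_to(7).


sum_to(7)
= 7 + 6 + 5 + 4 + 3 + 2 + 1 + sum_to(0)
= 7 + 6 + 5 + 4 + 3 + 2 + 1 + 0
= 28

28


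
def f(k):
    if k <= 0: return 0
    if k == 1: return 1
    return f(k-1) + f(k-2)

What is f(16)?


Computing f(16) bottom-up:
f(0) = 0
f(1) = 1
f(2) = f(1) + f(0) = 1 + 0 = 1
f(3) = f(2) + f(1) = 1 + 1 = 2
f(4) = f(3) + f(2) = 2 + 1 = 3
f(5) = f(4) + f(3) = 3 + 2 = 5
f(6) = f(5) + f(4) = 5 + 3 = 8
f(7) = f(6) + f(5) = 8 + 5 = 13
f(8) = f(7) + f(6) = 13 + 8 = 21
f(9) = f(8) + f(7) = 21 + 13 = 34
f(10) = f(9) + f(8) = 34 + 21 = 55
f(11) = f(10) + f(9) = 55 + 34 = 89
f(12) = f(11) + f(10) = 89 + 55 = 144
f(13) = f(12) + f(11) = 144 + 89 = 233
f(14) = f(13) + f(12) = 233 + 144 = 377
f(15) = f(14) + f(13) = 377 + 233 = 610
f(16) = f(15) + f(14) = 610 + 377 = 987

987


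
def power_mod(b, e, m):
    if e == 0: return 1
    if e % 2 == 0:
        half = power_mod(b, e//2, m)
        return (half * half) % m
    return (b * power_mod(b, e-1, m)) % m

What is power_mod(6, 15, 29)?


power_mod(6, 15, 29): e is odd, compute power_mod(6, 14, 29)
  power_mod(6, 14, 29): e is even, compute power_mod(6, 7, 29)
    power_mod(6, 7, 29): e is odd, compute power_mod(6, 6, 29)
      power_mod(6, 6, 29): e is even, compute power_mod(6, 3, 29)
        power_mod(6, 3, 29): e is odd, compute power_mod(6, 2, 29)
          power_mod(6, 2, 29): e is even, compute power_mod(6, 1, 29)
          power_mod(6, 1, 29): e is odd, compute power_mod(6, 0, 29)
          power_mod(6, 0, 29) = 1
          (6 * 1) % 29 = 6
          half=6, (6*6) % 29 = 7
        (6 * 7) % 29 = 13
      half=13, (13*13) % 29 = 24
    (6 * 24) % 29 = 28
  half=28, (28*28) % 29 = 1
(6 * 1) % 29 = 6

6


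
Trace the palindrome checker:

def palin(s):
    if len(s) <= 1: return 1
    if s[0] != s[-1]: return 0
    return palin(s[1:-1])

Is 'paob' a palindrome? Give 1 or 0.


palin('paob'): s[0]='p' != s[-1]='b' -> return 0
Result: 0 (not a palindrome)

0


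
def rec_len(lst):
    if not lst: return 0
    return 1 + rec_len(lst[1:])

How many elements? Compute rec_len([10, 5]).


rec_len([10, 5]) = 1 + rec_len([5])
rec_len([5]) = 1 + rec_len([])
rec_len([]) = 0  (base case)
Unwinding: 1 + 1 + 0 = 2

2


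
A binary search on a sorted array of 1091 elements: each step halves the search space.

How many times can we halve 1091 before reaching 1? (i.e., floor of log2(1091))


1091 / 2 = 545
545 / 2 = 272
272 / 2 = 136
136 / 2 = 68
68 / 2 = 34
34 / 2 = 17
17 / 2 = 8
8 / 2 = 4
4 / 2 = 2
2 / 2 = 1
Reached 1 after 10 halvings

10


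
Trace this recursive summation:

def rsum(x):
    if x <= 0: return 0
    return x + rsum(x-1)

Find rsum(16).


rsum(16)
= 16 + 15 + 14 + 13 + 12 + 11 + 10 + 9 + 8 + 7 + 6 + 5 + 4 + 3 + 2 + 1 + rsum(0)
= 16 + 15 + 14 + 13 + 12 + 11 + 10 + 9 + 8 + 7 + 6 + 5 + 4 + 3 + 2 + 1 + 0
= 136

136


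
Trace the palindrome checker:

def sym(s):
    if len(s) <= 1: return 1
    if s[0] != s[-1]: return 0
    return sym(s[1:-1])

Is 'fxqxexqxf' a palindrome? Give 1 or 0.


sym('fxqxexqxf'): s[0]='f' == s[-1]='f' -> check sym('xqxexqx')
sym('xqxexqx'): s[0]='x' == s[-1]='x' -> check sym('qxexq')
sym('qxexq'): s[0]='q' == s[-1]='q' -> check sym('xex')
sym('xex'): s[0]='x' == s[-1]='x' -> check sym('e')
sym('e'): len <= 1 -> return 1  (base case)
Result: 1 (palindrome)

1


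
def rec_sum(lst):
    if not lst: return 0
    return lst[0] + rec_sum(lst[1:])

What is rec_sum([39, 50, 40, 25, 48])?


rec_sum([39, 50, 40, 25, 48]) = 39 + rec_sum([50, 40, 25, 48])
rec_sum([50, 40, 25, 48]) = 50 + rec_sum([40, 25, 48])
rec_sum([40, 25, 48]) = 40 + rec_sum([25, 48])
rec_sum([25, 48]) = 25 + rec_sum([48])
rec_sum([48]) = 48 + rec_sum([])
rec_sum([]) = 0  (base case)
Total: 39 + 50 + 40 + 25 + 48 + 0 = 202

202


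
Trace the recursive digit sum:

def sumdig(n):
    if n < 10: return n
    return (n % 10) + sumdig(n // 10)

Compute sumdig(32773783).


sumdig(32773783) = 3 + sumdig(3277378)
sumdig(3277378) = 8 + sumdig(327737)
sumdig(327737) = 7 + sumdig(32773)
sumdig(32773) = 3 + sumdig(3277)
sumdig(3277) = 7 + sumdig(327)
sumdig(327) = 7 + sumdig(32)
sumdig(32) = 2 + sumdig(3)
sumdig(3) = 3  (base case)
Total: 3 + 8 + 7 + 3 + 7 + 7 + 2 + 3 = 40

40


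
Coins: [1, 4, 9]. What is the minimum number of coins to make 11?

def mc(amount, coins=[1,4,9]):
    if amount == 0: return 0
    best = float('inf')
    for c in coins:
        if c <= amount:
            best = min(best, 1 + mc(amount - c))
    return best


Building up with DP:
mc(0) = 0
mc(1) = min(1+mc(0)=1+0=1) = 1
mc(2) = min(1+mc(1)=1+1=2) = 2
mc(3) = min(1+mc(2)=1+2=3) = 3
mc(4) = min(1+mc(3)=1+3=4, 1+mc(0)=1+0=1) = 1
mc(5) = min(1+mc(4)=1+1=2, 1+mc(1)=1+1=2) = 2
mc(6) = min(1+mc(5)=1+2=3, 1+mc(2)=1+2=3) = 3
mc(7) = min(1+mc(6)=1+3=4, 1+mc(3)=1+3=4) = 4
mc(8) = min(1+mc(7)=1+4=5, 1+mc(4)=1+1=2) = 2
mc(9) = min(1+mc(8)=1+2=3, 1+mc(5)=1+2=3, 1+mc(0)=1+0=1) = 1
mc(10) = min(1+mc(9)=1+1=2, 1+mc(6)=1+3=4, 1+mc(1)=1+1=2) = 2
mc(11) = min(1+mc(10)=1+2=3, 1+mc(7)=1+4=5, 1+mc(2)=1+2=3) = 3

3


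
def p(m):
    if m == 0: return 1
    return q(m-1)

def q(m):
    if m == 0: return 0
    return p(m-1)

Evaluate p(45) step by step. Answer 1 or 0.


p(45) = q(44)
q(44) = p(43)
p(43) = q(42)
q(42) = p(41)
p(41) = q(40)
q(40) = p(39)
p(39) = q(38)
q(38) = p(37)
p(37) = q(36)
q(36) = p(35)
p(35) = q(34)
q(34) = p(33)
p(33) = q(32)
q(32) = p(31)
p(31) = q(30)
q(30) = p(29)
p(29) = q(28)
q(28) = p(27)
p(27) = q(26)
q(26) = p(25)
p(25) = q(24)
q(24) = p(23)
p(23) = q(22)
q(22) = p(21)
p(21) = q(20)
q(20) = p(19)
p(19) = q(18)
q(18) = p(17)
p(17) = q(16)
q(16) = p(15)
p(15) = q(14)
q(14) = p(13)
p(13) = q(12)
q(12) = p(11)
p(11) = q(10)
q(10) = p(9)
p(9) = q(8)
q(8) = p(7)
p(7) = q(6)
q(6) = p(5)
p(5) = q(4)
q(4) = p(3)
p(3) = q(2)
q(2) = p(1)
p(1) = q(0)
q(0) = 0  (base case)
Result: 0

0


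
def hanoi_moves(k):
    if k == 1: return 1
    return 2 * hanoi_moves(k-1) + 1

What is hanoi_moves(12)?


hanoi_moves(12) = 2 * hanoi_moves(11) + 1
hanoi_moves(11) = 2 * hanoi_moves(10) + 1
hanoi_moves(10) = 2 * hanoi_moves(9) + 1
hanoi_moves(9) = 2 * hanoi_moves(8) + 1
hanoi_moves(8) = 2 * hanoi_moves(7) + 1
hanoi_moves(7) = 2 * hanoi_moves(6) + 1
hanoi_moves(6) = 2 * hanoi_moves(5) + 1
hanoi_moves(5) = 2 * hanoi_moves(4) + 1
hanoi_moves(4) = 2 * hanoi_moves(3) + 1
hanoi_moves(3) = 2 * hanoi_moves(2) + 1
hanoi_moves(2) = 2 * hanoi_moves(1) + 1
hanoi_moves(1) = 1  (base case)
hanoi_moves(2) = 2 * 1 + 1 = 3
hanoi_moves(3) = 2 * 3 + 1 = 7
hanoi_moves(4) = 2 * 7 + 1 = 15
hanoi_moves(5) = 2 * 15 + 1 = 31
hanoi_moves(6) = 2 * 31 + 1 = 63
hanoi_moves(7) = 2 * 63 + 1 = 127
hanoi_moves(8) = 2 * 127 + 1 = 255
hanoi_moves(9) = 2 * 255 + 1 = 511
hanoi_moves(10) = 2 * 511 + 1 = 1023
hanoi_moves(11) = 2 * 1023 + 1 = 2047
hanoi_moves(12) = 2 * 2047 + 1 = 4095

4095


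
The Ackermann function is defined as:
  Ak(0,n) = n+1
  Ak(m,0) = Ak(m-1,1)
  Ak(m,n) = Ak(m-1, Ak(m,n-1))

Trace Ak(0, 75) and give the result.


Ak(0, 75) = 76
Result: Ak(0, 75) = 76

76


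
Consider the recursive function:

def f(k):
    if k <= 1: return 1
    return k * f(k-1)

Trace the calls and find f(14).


f(14)
= 14 * f(13)
= 14 * 13 * f(12)
= 14 * 13 * 12 * f(11)
= 14 * 13 * 12 * 11 * f(10)
= 14 * 13 * 12 * 11 * 10 * f(9)
= 14 * 13 * 12 * 11 * 10 * 9 * f(8)
= 14 * 13 * 12 * 11 * 10 * 9 * 8 * f(7)
= 14 * 13 * 12 * 11 * 10 * 9 * 8 * 7 * f(6)
= 14 * 13 * 12 * 11 * 10 * 9 * 8 * 7 * 6 * f(5)
= 14 * 13 * 12 * 11 * 10 * 9 * 8 * 7 * 6 * 5 * f(4)
= 14 * 13 * 12 * 11 * 10 * 9 * 8 * 7 * 6 * 5 * 4 * f(3)
= 14 * 13 * 12 * 11 * 10 * 9 * 8 * 7 * 6 * 5 * 4 * 3 * f(2)
= 14 * 13 * 12 * 11 * 10 * 9 * 8 * 7 * 6 * 5 * 4 * 3 * 2 * f(1)
= 14 * 13 * 12 * 11 * 10 * 9 * 8 * 7 * 6 * 5 * 4 * 3 * 2 * 1
= 87178291200

87178291200
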